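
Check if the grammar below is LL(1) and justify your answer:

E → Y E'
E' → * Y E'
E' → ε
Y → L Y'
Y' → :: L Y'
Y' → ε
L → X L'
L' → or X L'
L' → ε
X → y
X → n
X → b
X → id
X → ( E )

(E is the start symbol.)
A grammar is LL(1) if for each non-terminal N with multiple productions, the predict sets of those productions are pairwise disjoint, where PREDICT(N → α) = (FIRST(α) \ {ε}) ∪ (FOLLOW(N) if α ⇒* ε).

Relevant sets:
  FOLLOW(E') = { $, ')' }
  FOLLOW(Y') = { $, ')', '*' }
  FOLLOW(L') = { $, ')', '*', '::' }

For E':
  PREDICT(E' → '*' Y E') = { '*' }
  PREDICT(E' → ε) = { $, ')' }
For Y':
  PREDICT(Y' → :: L Y') = { '::' }
  PREDICT(Y' → ε) = { $, ')', '*' }
For L':
  PREDICT(L' → or X L') = { 'or' }
  PREDICT(L' → ε) = { $, ')', '*', '::' }
For X:
  PREDICT(X → y) = { 'y' }
  PREDICT(X → n) = { 'n' }
  PREDICT(X → b) = { 'b' }
  PREDICT(X → id) = { 'id' }
  PREDICT(X → '(' E ')') = { '(' }
E, Y, L have a single production, so nothing to check there.

All predict sets are disjoint. The grammar IS LL(1).

Answer: Yes, the grammar is LL(1).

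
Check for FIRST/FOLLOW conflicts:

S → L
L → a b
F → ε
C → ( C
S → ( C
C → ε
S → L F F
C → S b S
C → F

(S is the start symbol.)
No FIRST/FOLLOW conflicts.

A FIRST/FOLLOW conflict occurs when a non-terminal N has a nullable alternative N → β (β ⇒* ε) and another alternative N → α with FIRST(α) ∩ FOLLOW(N) ≠ ∅: on such a lookahead the parser cannot decide between expanding α and letting N vanish via β.

Nullable non-terminals: C, F.
FIRST sets used below: FIRST(S) = { '(', 'a' }, FIRST(F) = { ε }

C: nullable alternative(s) C → ε, C → F; FOLLOW(C) = { $, 'b' }
  C → ( C: FIRST \ {ε} = { '(' } — disjoint from FOLLOW(C)
  C → ε: FIRST \ {ε} = { } — disjoint from FOLLOW(C)
  C → S b S: FIRST \ {ε} = { '(', 'a' } — disjoint from FOLLOW(C)
  C → F: FIRST \ {ε} = { } — disjoint from FOLLOW(C)
F has a nullable alternative but only one production, so nothing to check.

L, S have no nullable alternative, so no FIRST/FOLLOW check is needed there.

No FIRST/FOLLOW conflicts found.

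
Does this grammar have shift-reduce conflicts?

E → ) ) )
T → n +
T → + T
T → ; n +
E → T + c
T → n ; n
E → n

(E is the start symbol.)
Yes — I6: [E → n .] vs [T → n . +]

A shift-reduce conflict occurs when an LR(0) state has both:
  - a complete (reduce) item [A → α .] (dot at the end), and
  - a shift item [B → β . c γ] (dot before a terminal).

Augment with E' → E and build the canonical LR(0) collection (I0 = CLOSURE({[E' → . E]}), then GOTO on every symbol after a dot until no new states appear). It has 18 states:
  I0: { [E → . ) ) )], [E → . T + c], [E → . n], [E' → . E], [T → . + T], [T → . ; n +], [T → . n +], [T → . n ; n] }  — shift
  I1: { [E → ) . ) )] }  — shift
  I2: { [T → + . T], [T → . + T], [T → . ; n +], [T → . n +], [T → . n ; n] }  — shift
  I3: { [T → ; . n +] }  — shift
  I4: { [E' → E .] }  — accept
  I5: { [E → T . + c] }  — shift
  I6: { [E → n .], [T → n . +], [T → n . ; n] }  — shift, reduce
  I7: { [T → n + .] }  — reduce
  I8: { [T → n ; . n] }  — shift
  I9: { [T → n ; n .] }  — reduce
  I10: { [E → T + . c] }  — shift
  I11: { [E → T + c .] }  — reduce
  I12: { [T → ; n . +] }  — shift
  I13: { [T → ; n + .] }  — reduce
  I14: { [T → + T .] }  — reduce
  I15: { [T → n . +], [T → n . ; n] }  — shift
  I16: { [E → ) ) . )] }  — shift
  I17: { [E → ) ) ) .] }  — reduce

I6 contains reduce item [E → n .] and shift items [T → n . +], [T → n . ; n] — shift-reduce conflict.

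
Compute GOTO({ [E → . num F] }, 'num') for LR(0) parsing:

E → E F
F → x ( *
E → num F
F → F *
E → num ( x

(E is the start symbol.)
GOTO(I, 'num') = CLOSURE({ [A → αX.β] : [A → α.Xβ] ∈ I, X = 'num' })

Items with dot before 'num', with the dot advanced:
  [E → . num F] → [E → num . F]
Closure of the advanced items:
  [E → num . F] has the dot before F: add [F → . x ( *], [F → . F *]

GOTO = { [E → num . F], [F → . F *], [F → . x ( *] }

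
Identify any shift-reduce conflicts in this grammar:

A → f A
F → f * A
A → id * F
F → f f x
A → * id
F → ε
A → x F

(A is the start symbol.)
Yes — I5: [F → .] vs [F → . f * A]; I12: [F → .] vs [F → . f * A]

Augment with A' → A and build the canonical LR(0) collection (I0 = CLOSURE({[A' → . A]}), then GOTO on every symbol after a dot until no new states appear). It has 16 states:
  I0: { [A → . * id], [A → . f A], [A → . id * F], [A → . x F], [A' → . A] }  — shift
  I1: { [A → * . id] }  — shift
  I2: { [A' → A .] }  — accept
  I3: { [A → . * id], [A → . f A], [A → . id * F], [A → . x F], [A → f . A] }  — shift
  I4: { [A → id . * F] }  — shift
  I5: { [A → x . F], [F → . f * A], [F → . f f x], [F → .] }  — shift, reduce
  I6: { [A → x F .] }  — reduce
  I7: { [F → f . * A], [F → f . f x] }  — shift
  I8: { [A → . * id], [A → . f A], [A → . id * F], [A → . x F], [F → f * . A] }  — shift
  I9: { [F → f f . x] }  — shift
  I10: { [F → f f x .] }  — reduce
  I11: { [F → f * A .] }  — reduce
  I12: { [A → id * . F], [F → . f * A], [F → . f f x], [F → .] }  — shift, reduce
  I13: { [A → id * F .] }  — reduce
  I14: { [A → f A .] }  — reduce
  I15: { [A → * id .] }  — reduce

I5 contains reduce item [F → .] and shift items [F → . f * A], [F → . f f x] — shift-reduce conflict.
I12 contains reduce item [F → .] and shift items [F → . f * A], [F → . f f x] — shift-reduce conflict.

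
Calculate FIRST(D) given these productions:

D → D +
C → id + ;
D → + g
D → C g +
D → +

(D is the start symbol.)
To compute FIRST(D), examine every production with D on the left-hand side, reading each right-hand side left to right until a non-nullable symbol is reached.

FIRST sets of the other non-terminals involved (by the same procedure, iterated to a fixed point):
  FIRST(C) = { 'id' }

From D → D +:
  - D is the symbol being defined: contributes nothing new
    D is not nullable, so stop
From D → + g:
  - '+' is a terminal: add '+' and stop
From D → C g +:
  - C is a non-terminal: add FIRST(C) \ {ε} = { 'id' }
    C is not nullable, so stop
From D → +:
  - '+' is a terminal: add '+' and stop

Collecting: FIRST(D) = { '+', 'id' }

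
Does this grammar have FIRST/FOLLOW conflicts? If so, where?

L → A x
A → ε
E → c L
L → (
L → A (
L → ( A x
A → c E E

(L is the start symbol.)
No FIRST/FOLLOW conflicts.

A FIRST/FOLLOW conflict occurs when a non-terminal N has a nullable alternative N → β (β ⇒* ε) and another alternative N → α with FIRST(α) ∩ FOLLOW(N) ≠ ∅: on such a lookahead the parser cannot decide between expanding α and letting N vanish via β.

Nullable non-terminals: A.

A: nullable alternative(s) A → ε; FOLLOW(A) = { '(', 'x' }
  A → ε: FIRST \ {ε} = { } — this is the only nullable alternative, skip
  A → c E E: FIRST \ {ε} = { 'c' } — disjoint from FOLLOW(A)

E, L have no nullable alternative, so no FIRST/FOLLOW check is needed there.

No FIRST/FOLLOW conflicts found.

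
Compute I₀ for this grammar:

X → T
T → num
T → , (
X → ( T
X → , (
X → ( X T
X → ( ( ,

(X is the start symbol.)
{ [T → . , (], [T → . num], [X → . ( ( ,], [X → . ( T], [X → . ( X T], [X → . , (], [X → . T], [X' → . X] }

First, augment the grammar with X' → X
I₀ = CLOSURE({ [X' → . X] }):
  [X' → . X] has the dot before X: add [X → . T], [X → . ( T], [X → . , (], [X → . ( X T], [X → . ( ( ,]
  [X → . T] has the dot before T: add [T → . num], [T → . , (]
No further items can be added.

I₀ = { [T → . , (], [T → . num], [X → . ( ( ,], [X → . ( T], [X → . ( X T], [X → . , (], [X → . T], [X' → . X] }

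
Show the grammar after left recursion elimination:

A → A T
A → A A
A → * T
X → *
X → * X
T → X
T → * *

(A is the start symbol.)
A → * T A'
A' → T A'
A' → A A'
A' → ε
X → *
X → * X
T → X
T → * *

A is directly left-recursive. The standard transformation for
  A → A α₁ | ... | A α_m | β₁ | ... | β_n
is
  A  → β₁ A' | ... | β_n A'
  A' → α₁ A' | ... | α_m A' | ε

A → * T becomes A → * T A'
A → A T becomes A' → T A'
A → A A becomes A' → A A'
Add A' → ε

Productions for other non-terminals are unchanged:
  X → *
  X → * X
  T → X
  T → * *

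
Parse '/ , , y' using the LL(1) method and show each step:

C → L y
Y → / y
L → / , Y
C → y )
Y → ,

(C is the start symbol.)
LL(1) parsing maintains a stack (initially the start symbol over $) and the input. At each step: if the stack top is a terminal, match it against the current input token; if it is a non-terminal N, replace it with the RHS of M[N, lookahead] (the unique production whose predict set contains the lookahead).

Stack is shown with the top on the left.

Stack      Input      Action
----------------------------
C $        / , , y $  output C → L y
L y $      / , , y $  output L → / , Y
/ , Y y $  / , , y $  match '/'
, Y y $    , , y $    match ','
Y y $      , y $      output Y → ,
, y $      , y $      match ','
y $        y $        match 'y'
$          $          accept

The string is accepted.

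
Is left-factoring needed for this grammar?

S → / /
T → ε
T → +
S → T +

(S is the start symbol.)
Left-factoring is needed when two productions for the same non-terminal
share a common prefix on the right-hand side.

Productions for S:
  S → / /
  S → T +
Productions for T:
  T → ε
  T → +

No common prefixes found.

Answer: No, left-factoring is not needed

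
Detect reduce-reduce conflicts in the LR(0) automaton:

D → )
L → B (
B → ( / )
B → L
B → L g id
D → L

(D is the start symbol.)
Yes — I5: [B → L .] vs [D → L .]

Augment with D' → D and build the canonical LR(0) collection (I0 = CLOSURE({[D' → . D]}), then GOTO on every symbol after a dot until no new states appear). It has 11 states:
  I0: { [B → . ( / )], [B → . L g id], [B → . L], [D → . )], [D → . L], [D' → . D], [L → . B (] }  — shift
  I1: { [B → ( . / )] }  — shift
  I2: { [D → ) .] }  — reduce
  I3: { [L → B . (] }  — shift
  I4: { [D' → D .] }  — accept
  I5: { [B → L . g id], [B → L .], [D → L .] }  — shift, 2 reduces
  I6: { [B → L g . id] }  — shift
  I7: { [B → L g id .] }  — reduce
  I8: { [L → B ( .] }  — reduce
  I9: { [B → ( / . )] }  — shift
  I10: { [B → ( / ) .] }  — reduce

I5 contains complete items [B → L .], [D → L .] — reduce-reduce conflict.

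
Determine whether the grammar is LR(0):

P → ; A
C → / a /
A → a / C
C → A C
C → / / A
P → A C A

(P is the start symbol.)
A grammar is LR(0) if no state in the canonical LR(0) collection has:
  - both a shift item (dot before a terminal) and a complete item (shift-reduce conflict), or
  - two or more complete items (reduce-reduce conflict; the accept item [P' → P .] counts as a complete item here).

Augment with P' → P and build the canonical LR(0) collection (I0 = CLOSURE({[P' → . P]}), then GOTO on every symbol after a dot until no new states appear). It has 17 states:
  I0: { [A → . a / C], [P → . ; A], [P → . A C A], [P' → . P] }  — shift
  I1: { [A → . a / C], [P → ; . A] }  — shift
  I2: { [A → . a / C], [C → . / / A], [C → . / a /], [C → . A C], [P → A . C A] }  — shift
  I3: { [P' → P .] }  — accept
  I4: { [A → a . / C] }  — shift
  I5: { [A → . a / C], [A → a / . C], [C → . / / A], [C → . / a /], [C → . A C] }  — shift
  I6: { [C → / . / A], [C → / . a /] }  — shift
  I7: { [A → . a / C], [C → . / / A], [C → . / a /], [C → . A C], [C → A . C] }  — shift
  I8: { [A → a / C .] }  — reduce
  I9: { [C → A C .] }  — reduce
  I10: { [A → . a / C], [C → / / . A] }  — shift
  I11: { [C → / a . /] }  — shift
  I12: { [C → / a / .] }  — reduce
  I13: { [C → / / A .] }  — reduce
  I14: { [A → . a / C], [P → A C . A] }  — shift
  I15: { [P → A C A .] }  — reduce
  I16: { [P → ; A .] }  — reduce

Every state is either a pure shift/goto state or contains exactly one complete item and nothing to shift — no conflicts. The grammar is LR(0).

Answer: Yes, the grammar is LR(0)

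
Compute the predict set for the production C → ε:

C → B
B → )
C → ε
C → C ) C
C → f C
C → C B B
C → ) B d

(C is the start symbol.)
PREDICT(C → ε) = (FIRST(RHS) \ {ε}) ∪ (FOLLOW(C) if ε ∈ FIRST(RHS), i.e. RHS ⇒* ε)
The right-hand side is ε (FIRST(ε) = { ε }), so the predict set is FOLLOW(C) = { $, ')' }
PREDICT(C → ε) = { $, ')' }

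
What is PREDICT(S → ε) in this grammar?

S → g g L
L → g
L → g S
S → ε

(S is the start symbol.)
PREDICT(S → ε) = (FIRST(RHS) \ {ε}) ∪ (FOLLOW(S) if ε ∈ FIRST(RHS), i.e. RHS ⇒* ε)
The right-hand side is ε (FIRST(ε) = { ε }), so the predict set is FOLLOW(S) = { $ }
PREDICT(S → ε) = { $ }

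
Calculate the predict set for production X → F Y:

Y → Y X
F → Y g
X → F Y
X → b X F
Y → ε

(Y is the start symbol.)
PREDICT(X → F Y) = (FIRST(RHS) \ {ε}) ∪ (FOLLOW(X) if ε ∈ FIRST(RHS), i.e. RHS ⇒* ε)
FIRST(F) = { 'b', 'g' }
FIRST(F Y) = { 'b', 'g' }
ε ∉ FIRST(F Y), so FOLLOW(X) is not added.
PREDICT(X → F Y) = { 'b', 'g' }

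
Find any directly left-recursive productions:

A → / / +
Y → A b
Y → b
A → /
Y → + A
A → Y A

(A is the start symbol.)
A → / / +: starts with '/'
Y → A b: starts with A
Y → b: starts with b
A → /: starts with '/'
Y → + A: starts with '+'
A → Y A: starts with Y

No direct left recursion found.

Answer: No direct left recursion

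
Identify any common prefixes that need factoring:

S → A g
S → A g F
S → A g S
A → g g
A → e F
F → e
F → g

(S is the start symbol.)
Yes, S has productions with common prefix 'A g'

Left-factoring is needed when two productions for the same non-terminal
share a common prefix on the right-hand side.

Productions for S:
  S → A g
  S → A g F
  S → A g S
Productions for A:
  A → g g
  A → e F
Productions for F:
  F → e
  F → g

Found common prefix 'A g' in productions for S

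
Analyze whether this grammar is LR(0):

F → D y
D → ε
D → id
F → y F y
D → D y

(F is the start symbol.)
No. Shift-reduce conflict between [D → .] and [D → . id]

A grammar is LR(0) if no state in the canonical LR(0) collection has:
  - both a shift item (dot before a terminal) and a complete item (shift-reduce conflict), or
  - two or more complete items (reduce-reduce conflict; the accept item [F' → F .] counts as a complete item here).

Augment with F' → F and build the canonical LR(0) collection (I0 = CLOSURE({[F' → . F]}), then GOTO on every symbol after a dot until no new states appear). It has 8 states:
  I0: { [D → . D y], [D → . id], [D → .], [F → . D y], [F → . y F y], [F' → . F] }  — shift, reduce
  I1: { [D → D . y], [F → D . y] }  — shift
  I2: { [F' → F .] }  — accept
  I3: { [D → id .] }  — reduce
  I4: { [D → . D y], [D → . id], [D → .], [F → . D y], [F → . y F y], [F → y . F y] }  — shift, reduce
  I5: { [F → y F . y] }  — shift
  I6: { [F → y F y .] }  — reduce
  I7: { [D → D y .], [F → D y .] }  — 2 reduces

Conflict in state I0:
  Shift-reduce conflict between [D → .] and [D → . id]
So the grammar is NOT LR(0).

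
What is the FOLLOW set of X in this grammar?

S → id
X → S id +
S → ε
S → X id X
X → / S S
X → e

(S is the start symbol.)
To compute FOLLOW(X), find every occurrence of X on a right-hand side N → α X β: add FIRST(β) \ {ε}, and if β is empty or nullable also add FOLLOW(N). Iterate to a fixed point.

In S → X id X: X is followed by id X, add FIRST(id X) \ {ε} = { 'id' }
In S → X id X: X is at the end, add FOLLOW(S)

The FOLLOW sets referred to above (computed the same way, to a fixed point):
  FOLLOW(S) = { $, '/', 'e', 'id' }

Taking the union: FOLLOW(X) = { $, '/', 'e', 'id' }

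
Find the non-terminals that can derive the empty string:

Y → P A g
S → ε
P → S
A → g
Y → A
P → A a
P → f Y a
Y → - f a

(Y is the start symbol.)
A non-terminal is nullable if it can derive ε (the empty string): either it has an ε-production, or it has a production whose right-hand side consists entirely of nullable non-terminals.

ε-productions: S → ε
So S is immediately nullable.
P → S: every symbol on the right is nullable, so P is nullable too.
No further non-terminal can be added: every production for the remaining non-terminals contains a terminal or a non-nullable non-terminal.
Nullable = { 'P', 'S' }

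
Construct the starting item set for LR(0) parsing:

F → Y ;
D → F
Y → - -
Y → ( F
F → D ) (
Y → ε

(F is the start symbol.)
First, augment the grammar with F' → F
I₀ = CLOSURE({ [F' → . F] }):
  [F' → . F] has the dot before F: add [F → . Y ;], [F → . D ) (]
  [F → . Y ;] has the dot before Y: add [Y → . - -], [Y → . ( F], [Y → .]
  [F → . D ) (] has the dot before D: add [D → . F]
No further items can be added.

I₀ = { [D → . F], [F → . D ) (], [F → . Y ;], [F' → . F], [Y → . ( F], [Y → . - -], [Y → .] }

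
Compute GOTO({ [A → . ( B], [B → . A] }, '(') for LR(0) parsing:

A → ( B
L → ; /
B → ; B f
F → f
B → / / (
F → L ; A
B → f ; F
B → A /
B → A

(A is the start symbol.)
GOTO(I, '(') = CLOSURE({ [A → αX.β] : [A → α.Xβ] ∈ I, X = '(' })

Items with dot before '(', with the dot advanced:
  [A → . ( B] → [A → ( . B]
Closure of the advanced items:
  [A → ( . B] has the dot before B: add [B → . ; B f], [B → . / / (], [B → . f ; F], [B → . A /], [B → . A]
  [B → . A /] has the dot before A: add [A → . ( B]

GOTO = { [A → ( . B], [A → . ( B], [B → . / / (], [B → . ; B f], [B → . A /], [B → . A], [B → . f ; F] }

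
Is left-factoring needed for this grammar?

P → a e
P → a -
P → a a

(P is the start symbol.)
Yes, P has productions with common prefix 'a'

Left-factoring is needed when two productions for the same non-terminal
share a common prefix on the right-hand side.

Productions for P:
  P → a e
  P → a -
  P → a a

Found common prefix 'a' in productions for P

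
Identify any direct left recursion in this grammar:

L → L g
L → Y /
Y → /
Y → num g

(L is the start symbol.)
L → L g: LEFT RECURSIVE (starts with L)
L → Y /: starts with Y
Y → /: starts with '/'
Y → num g: starts with num

The grammar has direct left recursion on: L.

Answer: Yes, L is left-recursive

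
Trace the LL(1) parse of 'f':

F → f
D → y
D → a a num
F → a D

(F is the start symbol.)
Stack is shown with the top on the left.

Stack  Input  Action
--------------------
F $    f $    output F → f
f $    f $    match 'f'
$      $      accept

The string is accepted.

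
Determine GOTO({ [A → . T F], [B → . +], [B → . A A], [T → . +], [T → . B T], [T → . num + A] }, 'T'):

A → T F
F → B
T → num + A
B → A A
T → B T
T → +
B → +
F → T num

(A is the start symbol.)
GOTO(I, 'T') = CLOSURE({ [A → αX.β] : [A → α.Xβ] ∈ I, X = 'T' })

Items with dot before 'T', with the dot advanced:
  [A → . T F] → [A → T . F]
Closure of the advanced items:
  [A → T . F] has the dot before F: add [F → . B], [F → . T num]
  [F → . B] has the dot before B: add [B → . A A], [B → . +]
  [F → . T num] has the dot before T: add [T → . num + A], [T → . B T], [T → . +]
  [B → . A A] has the dot before A: add [A → . T F]

GOTO = { [A → . T F], [A → T . F], [B → . +], [B → . A A], [F → . B], [F → . T num], [T → . +], [T → . B T], [T → . num + A] }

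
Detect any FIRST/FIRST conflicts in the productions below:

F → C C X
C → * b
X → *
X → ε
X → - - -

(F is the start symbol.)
No FIRST/FIRST conflicts.

Productions for X:
  X → *: FIRST = { '*' }
  X → ε: FIRST = { ε }
  X → - - -: FIRST = { '-' }
F, C have only one production, so no FIRST/FIRST conflict is possible there.

All alternatives of each non-terminal have pairwise disjoint FIRST sets.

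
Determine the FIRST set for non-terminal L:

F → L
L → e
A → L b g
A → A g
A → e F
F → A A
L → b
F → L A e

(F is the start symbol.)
From L → e:
  - e is a terminal: add 'e' and stop
From L → b:
  - b is a terminal: add 'b' and stop

Collecting: FIRST(L) = { 'b', 'e' }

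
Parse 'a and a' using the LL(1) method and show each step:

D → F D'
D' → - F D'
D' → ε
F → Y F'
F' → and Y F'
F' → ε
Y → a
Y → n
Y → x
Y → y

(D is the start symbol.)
LL(1) parsing maintains a stack (initially the start symbol over $) and the input. At each step: if the stack top is a terminal, match it against the current input token; if it is a non-terminal N, replace it with the RHS of M[N, lookahead] (the unique production whose predict set contains the lookahead).

Stack is shown with the top on the left.

Stack          Input      Action
--------------------------------
D $            a and a $  output D → F D'
F D' $         a and a $  output F → Y F'
Y F' D' $      a and a $  output Y → a
a F' D' $      a and a $  match 'a'
F' D' $        and a $    output F' → and Y F'
and Y F' D' $  and a $    match 'and'
Y F' D' $      a $        output Y → a
a F' D' $      a $        match 'a'
F' D' $        $          output F' → ε
D' $           $          output D' → ε
$              $          accept

The string is accepted.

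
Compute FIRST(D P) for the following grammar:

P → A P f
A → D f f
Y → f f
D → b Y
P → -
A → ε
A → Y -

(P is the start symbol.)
FIRST sets of the non-terminals involved (from the grammar, by fixed-point iteration):
  FIRST(D) = { 'b' }

To compute FIRST(D P), process the symbols left to right:
Symbol D is a non-terminal. Add FIRST(D) \ {ε} = { 'b' }
D is not nullable (ε ∉ FIRST(D)), so stop here.
FIRST(D P) = { 'b' }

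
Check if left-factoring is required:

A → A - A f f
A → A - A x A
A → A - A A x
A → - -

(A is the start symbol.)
Left-factoring is needed when two productions for the same non-terminal
share a common prefix on the right-hand side.

Productions for A:
  A → A - A f f
  A → A - A x A
  A → A - A A x
  A → - -

Found common prefix 'A - A' in productions for A

Answer: Yes, A has productions with common prefix 'A - A'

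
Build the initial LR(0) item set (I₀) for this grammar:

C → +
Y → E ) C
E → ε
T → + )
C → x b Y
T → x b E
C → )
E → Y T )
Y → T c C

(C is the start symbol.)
First, augment the grammar with C' → C
I₀ = CLOSURE({ [C' → . C] }):
  [C' → . C] has the dot before C: add [C → . +], [C → . x b Y], [C → . )]
No further items can be added.

I₀ = { [C → . )], [C → . +], [C → . x b Y], [C' → . C] }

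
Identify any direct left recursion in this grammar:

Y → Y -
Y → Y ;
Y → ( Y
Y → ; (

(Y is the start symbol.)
Yes, Y is left-recursive

Direct left recursion occurs when N → N α for some non-terminal N (the right-hand side begins with the left-hand side itself).

Y → Y -: LEFT RECURSIVE (starts with Y)
Y → Y ;: LEFT RECURSIVE (starts with Y)
Y → ( Y: starts with '('
Y → ; (: starts with ';'

The grammar has direct left recursion on: Y.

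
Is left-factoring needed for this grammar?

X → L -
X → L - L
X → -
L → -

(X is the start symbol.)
Left-factoring is needed when two productions for the same non-terminal
share a common prefix on the right-hand side.

Productions for X:
  X → L -
  X → L - L
  X → -

Found common prefix 'L -' in productions for X

Answer: Yes, X has productions with common prefix 'L -'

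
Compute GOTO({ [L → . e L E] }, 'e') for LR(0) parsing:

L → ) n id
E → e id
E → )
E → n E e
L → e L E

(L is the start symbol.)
GOTO(I, 'e') = CLOSURE({ [A → αX.β] : [A → α.Xβ] ∈ I, X = 'e' })

Items with dot before 'e', with the dot advanced:
  [L → . e L E] → [L → e . L E]
Closure of the advanced items:
  [L → e . L E] has the dot before L: add [L → . ) n id], [L → . e L E]

GOTO = { [L → . ) n id], [L → . e L E], [L → e . L E] }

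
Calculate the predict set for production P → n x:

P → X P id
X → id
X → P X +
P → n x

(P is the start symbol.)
PREDICT(P → n x) = (FIRST(RHS) \ {ε}) ∪ (FOLLOW(P) if ε ∈ FIRST(RHS), i.e. RHS ⇒* ε)
FIRST(n x) = { 'n' }
ε ∉ FIRST(n x), so FOLLOW(P) is not added.
PREDICT(P → n x) = { 'n' }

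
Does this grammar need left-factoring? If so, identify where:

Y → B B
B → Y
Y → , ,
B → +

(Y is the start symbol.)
Left-factoring is needed when two productions for the same non-terminal
share a common prefix on the right-hand side.

Productions for Y:
  Y → B B
  Y → , ,
Productions for B:
  B → Y
  B → +

No common prefixes found.

Answer: No, left-factoring is not needed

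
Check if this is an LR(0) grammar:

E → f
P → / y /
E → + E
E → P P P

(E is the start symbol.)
Augment with E' → E and build the canonical LR(0) collection (I0 = CLOSURE({[E' → . E]}), then GOTO on every symbol after a dot until no new states appear). It has 11 states:
  I0: { [E → . + E], [E → . P P P], [E → . f], [E' → . E], [P → . / y /] }  — shift
  I1: { [E → + . E], [E → . + E], [E → . P P P], [E → . f], [P → . / y /] }  — shift
  I2: { [P → / . y /] }  — shift
  I3: { [E' → E .] }  — accept
  I4: { [E → P . P P], [P → . / y /] }  — shift
  I5: { [E → f .] }  — reduce
  I6: { [E → P P . P], [P → . / y /] }  — shift
  I7: { [E → P P P .] }  — reduce
  I8: { [P → / y . /] }  — shift
  I9: { [P → / y / .] }  — reduce
  I10: { [E → + E .] }  — reduce

Every state is either a pure shift/goto state or contains exactly one complete item and nothing to shift — no conflicts. The grammar is LR(0).

Answer: Yes, the grammar is LR(0)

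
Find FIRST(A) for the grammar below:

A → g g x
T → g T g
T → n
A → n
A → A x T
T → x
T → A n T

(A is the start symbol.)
To compute FIRST(A), examine every production with A on the left-hand side, reading each right-hand side left to right until a non-nullable symbol is reached.

From A → g g x:
  - g is a terminal: add 'g' and stop
From A → n:
  - n is a terminal: add 'n' and stop
From A → A x T:
  - A is the symbol being defined: contributes nothing new
    A is not nullable, so stop

Collecting: FIRST(A) = { 'g', 'n' }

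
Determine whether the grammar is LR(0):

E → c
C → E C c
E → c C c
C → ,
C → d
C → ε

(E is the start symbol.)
No. Shift-reduce conflict between [C → .] and [C → . ,]

Augment with E' → E and build the canonical LR(0) collection (I0 = CLOSURE({[E' → . E]}), then GOTO on every symbol after a dot until no new states appear). It has 10 states:
  I0: { [E → . c C c], [E → . c], [E' → . E] }  — shift
  I1: { [E' → E .] }  — accept
  I2: { [C → . ,], [C → . E C c], [C → . d], [C → .], [E → . c C c], [E → . c], [E → c . C c], [E → c .] }  — shift, 2 reduces
  I3: { [C → , .] }  — reduce
  I4: { [E → c C . c] }  — shift
  I5: { [C → . ,], [C → . E C c], [C → . d], [C → .], [C → E . C c], [E → . c C c], [E → . c] }  — shift, reduce
  I6: { [C → d .] }  — reduce
  I7: { [C → E C . c] }  — shift
  I8: { [C → E C c .] }  — reduce
  I9: { [E → c C c .] }  — reduce

Conflict in state I2:
  Shift-reduce conflict between [C → .] and [C → . ,]
So the grammar is NOT LR(0).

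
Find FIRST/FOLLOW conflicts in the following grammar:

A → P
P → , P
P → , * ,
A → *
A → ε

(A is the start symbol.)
No FIRST/FOLLOW conflicts.

Nullable non-terminals: A.
FIRST sets used below: FIRST(P) = { ',' }

A: nullable alternative(s) A → ε; FOLLOW(A) = { $ }
  A → P: FIRST \ {ε} = { ',' } — disjoint from FOLLOW(A)
  A → *: FIRST \ {ε} = { '*' } — disjoint from FOLLOW(A)
  A → ε: FIRST \ {ε} = { } — this is the only nullable alternative, skip

P has no nullable alternative, so no FIRST/FOLLOW check is needed there.

No FIRST/FOLLOW conflicts found.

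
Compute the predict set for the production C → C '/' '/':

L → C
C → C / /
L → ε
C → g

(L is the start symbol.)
PREDICT(C → C '/' '/') = (FIRST(RHS) \ {ε}) ∪ (FOLLOW(C) if ε ∈ FIRST(RHS), i.e. RHS ⇒* ε)
FIRST(C) = { 'g' }
FIRST(C '/' '/') = { 'g' }
ε ∉ FIRST(C '/' '/'), so FOLLOW(C) is not added.
PREDICT(C → C '/' '/') = { 'g' }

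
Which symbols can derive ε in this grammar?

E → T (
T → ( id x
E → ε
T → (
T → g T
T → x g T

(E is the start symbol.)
A non-terminal is nullable if it can derive ε (the empty string): either it has an ε-production, or it has a production whose right-hand side consists entirely of nullable non-terminals.

ε-productions: E → ε
So E is immediately nullable.
No further non-terminal can be added: every production for the remaining non-terminals contains a terminal or a non-nullable non-terminal.
Nullable = { 'E' }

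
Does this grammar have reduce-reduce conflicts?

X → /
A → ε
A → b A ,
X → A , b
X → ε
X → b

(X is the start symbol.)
Yes — I0: [A → .] vs [X → .]; I4: [A → .] vs [X → b .]

A reduce-reduce conflict occurs when an LR(0) state has two complete items [A → α .] and [B → β .] — both call for a reduction, and with no lookahead the parser cannot choose between them.

Augment with X' → X and build the canonical LR(0) collection (I0 = CLOSURE({[X' → . X]}), then GOTO on every symbol after a dot until no new states appear). It has 10 states:
  I0: { [A → . b A ,], [A → .], [X → . /], [X → . A , b], [X → . b], [X → .], [X' → . X] }  — shift, 2 reduces
  I1: { [X → / .] }  — reduce
  I2: { [X → A . , b] }  — shift
  I3: { [X' → X .] }  — accept
  I4: { [A → . b A ,], [A → .], [A → b . A ,], [X → b .] }  — shift, 2 reduces
  I5: { [A → b A . ,] }  — shift
  I6: { [A → . b A ,], [A → .], [A → b . A ,] }  — shift, reduce
  I7: { [A → b A , .] }  — reduce
  I8: { [X → A , . b] }  — shift
  I9: { [X → A , b .] }  — reduce

I0 contains complete items [A → .], [X → .] — reduce-reduce conflict.
I4 contains complete items [A → .], [X → b .] — reduce-reduce conflict.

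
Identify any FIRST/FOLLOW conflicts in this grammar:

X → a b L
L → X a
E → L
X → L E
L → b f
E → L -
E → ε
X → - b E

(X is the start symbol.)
Yes. E → L with FOLLOW(E) on { 'a' }; E → L '-' with FOLLOW(E) on { 'a' }

A FIRST/FOLLOW conflict occurs when a non-terminal N has a nullable alternative N → β (β ⇒* ε) and another alternative N → α with FIRST(α) ∩ FOLLOW(N) ≠ ∅: on such a lookahead the parser cannot decide between expanding α and letting N vanish via β.

Nullable non-terminals: E.
FIRST sets used below: FIRST(L) = { '-', 'a', 'b' }

E: nullable alternative(s) E → ε; FOLLOW(E) = { $, 'a' }
  E → L: FIRST \ {ε} = { '-', 'a', 'b' } — overlaps FOLLOW(E) on { 'a' }: CONFLICT
  E → L -: FIRST \ {ε} = { '-', 'a', 'b' } — overlaps FOLLOW(E) on { 'a' }: CONFLICT
  E → ε: FIRST \ {ε} = { } — this is the only nullable alternative, skip

L, X have no nullable alternative, so no FIRST/FOLLOW check is needed there.

So the grammar has 2 FIRST/FOLLOW conflicts (marked CONFLICT above).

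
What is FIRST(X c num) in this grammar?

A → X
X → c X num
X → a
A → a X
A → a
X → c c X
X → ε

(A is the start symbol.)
{ 'a', 'c' }

FIRST sets of the non-terminals involved (from the grammar, by fixed-point iteration):
  FIRST(X) = { 'a', 'c', ε }

To compute FIRST(X c num), process the symbols left to right:
Symbol X is a non-terminal. Add FIRST(X) \ {ε} = { 'a', 'c' }
X is nullable (ε ∈ FIRST(X)), continue to the next symbol.
Symbol c is a terminal. Add 'c' and stop.
FIRST(X c num) = { 'a', 'c' }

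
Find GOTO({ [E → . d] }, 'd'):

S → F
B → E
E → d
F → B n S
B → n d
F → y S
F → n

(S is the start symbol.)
{ [E → d .] }

GOTO(I, 'd') = CLOSURE({ [A → αX.β] : [A → α.Xβ] ∈ I, X = 'd' })

Items with dot before 'd', with the dot advanced:
  [E → . d] → [E → d .]
Closure adds nothing (no advanced item has the dot before a non-terminal).

GOTO = { [E → d .] }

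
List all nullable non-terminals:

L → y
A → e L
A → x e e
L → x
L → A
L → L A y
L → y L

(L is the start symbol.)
None

There are no ε-productions, so no non-terminal can derive ε.
No non-terminals are nullable.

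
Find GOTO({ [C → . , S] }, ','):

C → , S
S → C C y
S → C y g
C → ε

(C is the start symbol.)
GOTO(I, ',') = CLOSURE({ [A → αX.β] : [A → α.Xβ] ∈ I, X = ',' })

Items with dot before ',', with the dot advanced:
  [C → . , S] → [C → , . S]
Closure of the advanced items:
  [C → , . S] has the dot before S: add [S → . C C y], [S → . C y g]
  [S → . C C y] has the dot before C: add [C → . , S], [C → .]

GOTO = { [C → , . S], [C → . , S], [C → .], [S → . C C y], [S → . C y g] }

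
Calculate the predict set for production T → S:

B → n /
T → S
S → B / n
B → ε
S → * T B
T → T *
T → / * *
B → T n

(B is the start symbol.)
PREDICT(T → S) = (FIRST(RHS) \ {ε}) ∪ (FOLLOW(T) if ε ∈ FIRST(RHS), i.e. RHS ⇒* ε)
FIRST(S) = { '*', '/', 'n' }
FIRST(S) = { '*', '/', 'n' }
ε ∉ FIRST(S), so FOLLOW(T) is not added.
PREDICT(T → S) = { '*', '/', 'n' }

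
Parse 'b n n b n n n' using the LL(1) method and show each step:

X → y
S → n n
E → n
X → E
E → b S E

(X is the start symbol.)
Stack is shown with the top on the left.

Stack    Input            Action
--------------------------------
X $      b n n b n n n $  output X → E
E $      b n n b n n n $  output E → b S E
b S E $  b n n b n n n $  match 'b'
S E $    n n b n n n $    output S → n n
n n E $  n n b n n n $    match 'n'
n E $    n b n n n $      match 'n'
E $      b n n n $        output E → b S E
b S E $  b n n n $        match 'b'
S E $    n n n $          output S → n n
n n E $  n n n $          match 'n'
n E $    n n $            match 'n'
E $      n $              output E → n
n $      n $              match 'n'
$        $                accept

The string is accepted.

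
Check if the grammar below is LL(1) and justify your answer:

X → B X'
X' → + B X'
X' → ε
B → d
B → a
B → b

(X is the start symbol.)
A grammar is LL(1) if for each non-terminal N with multiple productions, the predict sets of those productions are pairwise disjoint, where PREDICT(N → α) = (FIRST(α) \ {ε}) ∪ (FOLLOW(N) if α ⇒* ε).

Relevant sets:
  FOLLOW(X') = { $ }

For X':
  PREDICT(X' → '+' B X') = { '+' }
  PREDICT(X' → ε) = { $ }
For B:
  PREDICT(B → d) = { 'd' }
  PREDICT(B → a) = { 'a' }
  PREDICT(B → b) = { 'b' }
X has a single production, so nothing to check there.

All predict sets are disjoint. The grammar IS LL(1).

Answer: Yes, the grammar is LL(1).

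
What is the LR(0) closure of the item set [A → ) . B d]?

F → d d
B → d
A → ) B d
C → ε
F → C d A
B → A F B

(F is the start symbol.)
Start with: [A → ) . B d]
  [A → ) . B d] has the dot before B: add [B → . d], [B → . A F B]
  [B → . A F B] has the dot before A: add [A → . ) B d]
No further items can be added.

CLOSURE = { [A → ) . B d], [A → . ) B d], [B → . A F B], [B → . d] }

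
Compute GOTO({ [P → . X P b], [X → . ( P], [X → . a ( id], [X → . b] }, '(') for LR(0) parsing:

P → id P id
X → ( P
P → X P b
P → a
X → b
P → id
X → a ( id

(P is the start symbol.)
GOTO(I, '(') = CLOSURE({ [A → αX.β] : [A → α.Xβ] ∈ I, X = '(' })

Items with dot before '(', with the dot advanced:
  [X → . ( P] → [X → ( . P]
Closure of the advanced items:
  [X → ( . P] has the dot before P: add [P → . id P id], [P → . X P b], [P → . a], [P → . id]
  [P → . X P b] has the dot before X: add [X → . ( P], [X → . b], [X → . a ( id]

GOTO = { [P → . X P b], [P → . a], [P → . id P id], [P → . id], [X → ( . P], [X → . ( P], [X → . a ( id], [X → . b] }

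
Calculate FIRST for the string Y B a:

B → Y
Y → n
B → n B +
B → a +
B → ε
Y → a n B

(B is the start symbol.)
FIRST sets of the non-terminals involved (from the grammar, by fixed-point iteration):
  FIRST(Y) = { 'a', 'n' }

To compute FIRST(Y B a), process the symbols left to right:
Symbol Y is a non-terminal. Add FIRST(Y) \ {ε} = { 'a', 'n' }
Y is not nullable (ε ∉ FIRST(Y)), so stop here.
FIRST(Y B a) = { 'a', 'n' }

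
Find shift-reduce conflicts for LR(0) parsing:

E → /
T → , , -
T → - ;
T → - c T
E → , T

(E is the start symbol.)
No shift-reduce conflicts

Augment with E' → E and build the canonical LR(0) collection (I0 = CLOSURE({[E' → . E]}), then GOTO on every symbol after a dot until no new states appear). It has 12 states:
  I0: { [E → . , T], [E → . /], [E' → . E] }  — shift
  I1: { [E → , . T], [T → . , , -], [T → . - ;], [T → . - c T] }  — shift
  I2: { [E → / .] }  — reduce
  I3: { [E' → E .] }  — accept
  I4: { [T → , . , -] }  — shift
  I5: { [T → - . ;], [T → - . c T] }  — shift
  I6: { [E → , T .] }  — reduce
  I7: { [T → - ; .] }  — reduce
  I8: { [T → - c . T], [T → . , , -], [T → . - ;], [T → . - c T] }  — shift
  I9: { [T → - c T .] }  — reduce
  I10: { [T → , , . -] }  — shift
  I11: { [T → , , - .] }  — reduce

No state contains both a complete item and a shift item.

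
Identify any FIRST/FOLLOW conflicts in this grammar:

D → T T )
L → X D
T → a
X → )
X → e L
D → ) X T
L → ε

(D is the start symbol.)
Yes. L → X D with FOLLOW(L) on { ')' }

Nullable non-terminals: L.
FIRST sets used below: FIRST(X) = { ')', 'e' }

L: nullable alternative(s) L → ε; FOLLOW(L) = { ')', 'a' }
  L → X D: FIRST \ {ε} = { ')', 'e' } — overlaps FOLLOW(L) on { ')' }: CONFLICT
  L → ε: FIRST \ {ε} = { } — this is the only nullable alternative, skip

D, T, X have no nullable alternative, so no FIRST/FOLLOW check is needed there.

So the grammar has 1 FIRST/FOLLOW conflict (marked CONFLICT above).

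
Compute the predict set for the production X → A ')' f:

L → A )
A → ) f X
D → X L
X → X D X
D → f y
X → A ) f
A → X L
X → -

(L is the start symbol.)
PREDICT(X → A ')' f) = (FIRST(RHS) \ {ε}) ∪ (FOLLOW(X) if ε ∈ FIRST(RHS), i.e. RHS ⇒* ε)
FIRST(A) = { ')', '-' }
FIRST(A ')' f) = { ')', '-' }
ε ∉ FIRST(A ')' f), so FOLLOW(X) is not added.
PREDICT(X → A ')' f) = { ')', '-' }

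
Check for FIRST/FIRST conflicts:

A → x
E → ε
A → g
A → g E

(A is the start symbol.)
A FIRST/FIRST conflict occurs when two productions N → α and N → β for the same non-terminal have FIRST(α) ∩ FIRST(β) ≠ ∅ (with ε ∈ FIRST of a nullable right-hand side, so two nullable alternatives also conflict).

Productions for A:
  A → x: FIRST = { 'x' }
  A → g: FIRST = { 'g' }
  A → g E: FIRST = { 'g' }
E has only one production, so no FIRST/FIRST conflict is possible there.

Conflict for A: A → g and A → g E
  Overlap: { 'g' }

Answer: Yes. A → g / A → g E on { 'g' }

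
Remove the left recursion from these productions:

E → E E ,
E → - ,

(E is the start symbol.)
E is directly left-recursive. The standard transformation for
  A → A α₁ | ... | A α_m | β₁ | ... | β_n
is
  A  → β₁ A' | ... | β_n A'
  A' → α₁ A' | ... | α_m A' | ε

E → - , becomes E → - , E'
E → E E , becomes E' → E , E'
Add E' → ε

Resulting grammar:
E → - , E'
E' → E , E'
E' → ε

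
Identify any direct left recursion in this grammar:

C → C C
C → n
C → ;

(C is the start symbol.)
Direct left recursion occurs when N → N α for some non-terminal N (the right-hand side begins with the left-hand side itself).

C → C C: LEFT RECURSIVE (starts with C)
C → n: starts with n
C → ;: starts with ';'

The grammar has direct left recursion on: C.

Answer: Yes, C is left-recursive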